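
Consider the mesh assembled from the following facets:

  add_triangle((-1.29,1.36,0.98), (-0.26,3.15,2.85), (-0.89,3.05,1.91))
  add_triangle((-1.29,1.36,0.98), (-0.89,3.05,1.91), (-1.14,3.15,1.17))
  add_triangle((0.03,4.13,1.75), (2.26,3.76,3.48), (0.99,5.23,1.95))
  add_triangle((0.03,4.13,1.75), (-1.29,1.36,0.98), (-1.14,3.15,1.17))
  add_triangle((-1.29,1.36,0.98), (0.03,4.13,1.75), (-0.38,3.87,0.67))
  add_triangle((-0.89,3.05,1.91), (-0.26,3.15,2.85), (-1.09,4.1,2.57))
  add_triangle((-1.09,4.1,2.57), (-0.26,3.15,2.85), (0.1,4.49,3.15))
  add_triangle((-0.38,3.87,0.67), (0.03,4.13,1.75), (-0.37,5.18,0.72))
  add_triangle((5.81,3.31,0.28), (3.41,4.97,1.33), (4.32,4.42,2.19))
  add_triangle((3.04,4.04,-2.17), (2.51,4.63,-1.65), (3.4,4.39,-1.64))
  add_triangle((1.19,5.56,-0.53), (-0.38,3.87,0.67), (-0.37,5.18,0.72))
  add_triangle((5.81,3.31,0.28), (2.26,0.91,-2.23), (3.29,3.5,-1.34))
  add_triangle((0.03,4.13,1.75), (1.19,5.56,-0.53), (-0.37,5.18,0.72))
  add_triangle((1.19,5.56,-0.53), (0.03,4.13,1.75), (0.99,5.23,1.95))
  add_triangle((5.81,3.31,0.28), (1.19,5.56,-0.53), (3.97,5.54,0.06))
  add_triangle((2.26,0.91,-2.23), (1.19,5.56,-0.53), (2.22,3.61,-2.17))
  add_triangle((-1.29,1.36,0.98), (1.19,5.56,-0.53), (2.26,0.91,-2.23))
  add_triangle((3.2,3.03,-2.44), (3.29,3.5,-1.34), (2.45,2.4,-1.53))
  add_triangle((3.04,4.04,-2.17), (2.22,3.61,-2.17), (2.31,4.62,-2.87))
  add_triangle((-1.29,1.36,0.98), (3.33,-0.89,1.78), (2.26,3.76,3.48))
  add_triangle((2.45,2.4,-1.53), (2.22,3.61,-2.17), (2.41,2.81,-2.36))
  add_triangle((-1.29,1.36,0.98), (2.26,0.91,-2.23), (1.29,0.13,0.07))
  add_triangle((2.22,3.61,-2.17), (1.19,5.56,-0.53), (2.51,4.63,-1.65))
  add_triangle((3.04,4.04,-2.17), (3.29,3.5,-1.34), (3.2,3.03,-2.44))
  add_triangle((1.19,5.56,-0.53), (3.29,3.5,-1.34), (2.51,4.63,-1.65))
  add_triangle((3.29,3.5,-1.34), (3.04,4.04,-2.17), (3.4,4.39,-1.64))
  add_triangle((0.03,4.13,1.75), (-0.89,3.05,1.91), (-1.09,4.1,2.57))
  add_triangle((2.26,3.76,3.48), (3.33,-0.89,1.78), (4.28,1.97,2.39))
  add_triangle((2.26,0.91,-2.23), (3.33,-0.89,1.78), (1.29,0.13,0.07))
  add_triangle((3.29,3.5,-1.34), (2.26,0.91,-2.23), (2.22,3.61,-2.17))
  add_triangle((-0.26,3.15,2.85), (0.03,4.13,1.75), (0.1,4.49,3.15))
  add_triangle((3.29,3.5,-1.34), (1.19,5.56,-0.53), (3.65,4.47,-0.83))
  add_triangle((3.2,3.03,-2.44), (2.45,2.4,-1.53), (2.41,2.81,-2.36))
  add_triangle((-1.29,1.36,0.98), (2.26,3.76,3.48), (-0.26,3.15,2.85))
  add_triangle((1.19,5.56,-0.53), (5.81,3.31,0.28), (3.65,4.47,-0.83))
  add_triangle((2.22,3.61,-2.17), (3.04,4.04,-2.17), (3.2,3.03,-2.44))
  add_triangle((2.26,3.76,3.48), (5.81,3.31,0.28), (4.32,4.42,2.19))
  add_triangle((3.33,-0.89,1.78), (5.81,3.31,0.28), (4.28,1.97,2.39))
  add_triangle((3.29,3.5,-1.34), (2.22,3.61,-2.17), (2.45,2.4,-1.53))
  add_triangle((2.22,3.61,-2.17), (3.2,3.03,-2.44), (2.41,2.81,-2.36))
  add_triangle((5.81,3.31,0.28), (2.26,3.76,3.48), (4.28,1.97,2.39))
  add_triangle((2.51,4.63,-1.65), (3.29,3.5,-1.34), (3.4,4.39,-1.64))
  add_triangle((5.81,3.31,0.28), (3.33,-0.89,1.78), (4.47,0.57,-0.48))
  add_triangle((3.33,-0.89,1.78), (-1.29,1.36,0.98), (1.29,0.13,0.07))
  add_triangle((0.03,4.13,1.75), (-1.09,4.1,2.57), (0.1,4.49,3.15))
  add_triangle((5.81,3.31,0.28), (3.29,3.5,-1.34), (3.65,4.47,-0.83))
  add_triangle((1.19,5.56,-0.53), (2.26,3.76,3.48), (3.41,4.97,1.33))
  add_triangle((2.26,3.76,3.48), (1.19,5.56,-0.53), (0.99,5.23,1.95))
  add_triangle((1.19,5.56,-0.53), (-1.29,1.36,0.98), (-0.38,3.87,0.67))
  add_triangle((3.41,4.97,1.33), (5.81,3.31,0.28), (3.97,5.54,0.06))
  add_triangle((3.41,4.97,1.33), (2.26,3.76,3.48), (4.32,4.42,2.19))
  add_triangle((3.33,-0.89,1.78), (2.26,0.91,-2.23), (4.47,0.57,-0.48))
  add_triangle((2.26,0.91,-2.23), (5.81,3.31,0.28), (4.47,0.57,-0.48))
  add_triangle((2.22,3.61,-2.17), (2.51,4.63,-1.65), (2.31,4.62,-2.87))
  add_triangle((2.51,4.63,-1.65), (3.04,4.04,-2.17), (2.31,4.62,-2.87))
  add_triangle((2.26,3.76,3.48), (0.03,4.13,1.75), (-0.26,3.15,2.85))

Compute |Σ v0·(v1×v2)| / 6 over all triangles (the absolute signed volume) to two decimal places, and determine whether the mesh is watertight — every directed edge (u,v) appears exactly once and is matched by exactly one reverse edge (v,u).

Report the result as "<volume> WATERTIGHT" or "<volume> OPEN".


Per-triangle v0·(v1×v2)/6:
  t1: +0.4413
  t2: +0.3788
  t3: +1.6454
  t4: -0.4706
  t5: +0.9812
  t6: +0.0466
  t7: +0.6415
  t8: +0.1422
  t9: +3.5985
  t10: +0.5253
  t11: -0.0645
  t12: +4.2297
  t13: +1.9769
  t14: +1.6806
  t15: +1.2437
  t16: -0.6198
  t17: +1.0165
  t18: +0.0194
  t19: +0.0515
  t20: +2.7636
  t21: -0.3574
  t22: -0.9077
  t23: +0.9491
  t24: +0.6936
  t25: +1.4292
  t26: +0.2822
  t27: +0.0468
  t28: +3.6789
  t29: -0.3853
  t30: +1.9335
  t31: -0.3132
  t32: +1.5607
  t33: -0.1176
  t34: -0.2897
  t35: +3.3957
  t36: +0.4147
  t37: +1.6496
  t38: +5.1591
  t39: -0.5075
  t40: +0.2857
  t41: +6.7571
  t42: +0.0082
  t43: +4.9766
  t44: -0.7890
  t45: +1.0001
  t46: +1.8855
  t47: +5.9131
  t48: +3.7621
  t49: +0.2797
  t50: +4.0853
  t51: +2.9048
  t52: +0.9561
  t53: +4.2225
  t54: -0.3809
  t55: +0.9121
  t56: +2.6961
Σ = +78.0177 → |volume| = 78.02

Directed edges: 168 total; 6 unmatched, e.g. (-0.89,3.05,1.91)→(-1.14,3.15,1.17) → open.

78.02 OPEN


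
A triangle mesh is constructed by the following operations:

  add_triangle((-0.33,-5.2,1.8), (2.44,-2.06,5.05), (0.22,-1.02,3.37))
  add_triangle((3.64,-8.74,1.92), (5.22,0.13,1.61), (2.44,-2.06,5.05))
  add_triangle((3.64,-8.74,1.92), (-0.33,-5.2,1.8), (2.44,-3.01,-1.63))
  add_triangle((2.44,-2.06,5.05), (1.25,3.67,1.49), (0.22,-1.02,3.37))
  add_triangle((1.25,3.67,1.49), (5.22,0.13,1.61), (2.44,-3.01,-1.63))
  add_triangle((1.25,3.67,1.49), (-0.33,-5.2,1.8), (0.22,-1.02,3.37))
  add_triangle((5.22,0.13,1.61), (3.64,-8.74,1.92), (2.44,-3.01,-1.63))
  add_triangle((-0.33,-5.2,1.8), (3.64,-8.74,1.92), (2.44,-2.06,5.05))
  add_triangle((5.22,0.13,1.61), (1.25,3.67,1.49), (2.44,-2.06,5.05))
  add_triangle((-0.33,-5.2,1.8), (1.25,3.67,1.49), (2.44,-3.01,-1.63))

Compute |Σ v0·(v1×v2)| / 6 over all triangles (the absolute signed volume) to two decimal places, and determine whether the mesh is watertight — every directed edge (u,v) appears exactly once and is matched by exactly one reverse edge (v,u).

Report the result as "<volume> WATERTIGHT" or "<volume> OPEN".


Per-triangle v0·(v1×v2)/6:
  t1: +5.6514
  t2: +31.5446
  t3: +7.1929
  t4: +5.2287
  t5: +4.5921
  t6: -1.9782
  t7: +20.4346
  t8: +18.2291
  t9: +15.6427
  t10: -8.6495
Σ = +97.8884 → |volume| = 97.89

Directed edges: 30 total, each appears once with its reverse present → watertight.

97.89 WATERTIGHT


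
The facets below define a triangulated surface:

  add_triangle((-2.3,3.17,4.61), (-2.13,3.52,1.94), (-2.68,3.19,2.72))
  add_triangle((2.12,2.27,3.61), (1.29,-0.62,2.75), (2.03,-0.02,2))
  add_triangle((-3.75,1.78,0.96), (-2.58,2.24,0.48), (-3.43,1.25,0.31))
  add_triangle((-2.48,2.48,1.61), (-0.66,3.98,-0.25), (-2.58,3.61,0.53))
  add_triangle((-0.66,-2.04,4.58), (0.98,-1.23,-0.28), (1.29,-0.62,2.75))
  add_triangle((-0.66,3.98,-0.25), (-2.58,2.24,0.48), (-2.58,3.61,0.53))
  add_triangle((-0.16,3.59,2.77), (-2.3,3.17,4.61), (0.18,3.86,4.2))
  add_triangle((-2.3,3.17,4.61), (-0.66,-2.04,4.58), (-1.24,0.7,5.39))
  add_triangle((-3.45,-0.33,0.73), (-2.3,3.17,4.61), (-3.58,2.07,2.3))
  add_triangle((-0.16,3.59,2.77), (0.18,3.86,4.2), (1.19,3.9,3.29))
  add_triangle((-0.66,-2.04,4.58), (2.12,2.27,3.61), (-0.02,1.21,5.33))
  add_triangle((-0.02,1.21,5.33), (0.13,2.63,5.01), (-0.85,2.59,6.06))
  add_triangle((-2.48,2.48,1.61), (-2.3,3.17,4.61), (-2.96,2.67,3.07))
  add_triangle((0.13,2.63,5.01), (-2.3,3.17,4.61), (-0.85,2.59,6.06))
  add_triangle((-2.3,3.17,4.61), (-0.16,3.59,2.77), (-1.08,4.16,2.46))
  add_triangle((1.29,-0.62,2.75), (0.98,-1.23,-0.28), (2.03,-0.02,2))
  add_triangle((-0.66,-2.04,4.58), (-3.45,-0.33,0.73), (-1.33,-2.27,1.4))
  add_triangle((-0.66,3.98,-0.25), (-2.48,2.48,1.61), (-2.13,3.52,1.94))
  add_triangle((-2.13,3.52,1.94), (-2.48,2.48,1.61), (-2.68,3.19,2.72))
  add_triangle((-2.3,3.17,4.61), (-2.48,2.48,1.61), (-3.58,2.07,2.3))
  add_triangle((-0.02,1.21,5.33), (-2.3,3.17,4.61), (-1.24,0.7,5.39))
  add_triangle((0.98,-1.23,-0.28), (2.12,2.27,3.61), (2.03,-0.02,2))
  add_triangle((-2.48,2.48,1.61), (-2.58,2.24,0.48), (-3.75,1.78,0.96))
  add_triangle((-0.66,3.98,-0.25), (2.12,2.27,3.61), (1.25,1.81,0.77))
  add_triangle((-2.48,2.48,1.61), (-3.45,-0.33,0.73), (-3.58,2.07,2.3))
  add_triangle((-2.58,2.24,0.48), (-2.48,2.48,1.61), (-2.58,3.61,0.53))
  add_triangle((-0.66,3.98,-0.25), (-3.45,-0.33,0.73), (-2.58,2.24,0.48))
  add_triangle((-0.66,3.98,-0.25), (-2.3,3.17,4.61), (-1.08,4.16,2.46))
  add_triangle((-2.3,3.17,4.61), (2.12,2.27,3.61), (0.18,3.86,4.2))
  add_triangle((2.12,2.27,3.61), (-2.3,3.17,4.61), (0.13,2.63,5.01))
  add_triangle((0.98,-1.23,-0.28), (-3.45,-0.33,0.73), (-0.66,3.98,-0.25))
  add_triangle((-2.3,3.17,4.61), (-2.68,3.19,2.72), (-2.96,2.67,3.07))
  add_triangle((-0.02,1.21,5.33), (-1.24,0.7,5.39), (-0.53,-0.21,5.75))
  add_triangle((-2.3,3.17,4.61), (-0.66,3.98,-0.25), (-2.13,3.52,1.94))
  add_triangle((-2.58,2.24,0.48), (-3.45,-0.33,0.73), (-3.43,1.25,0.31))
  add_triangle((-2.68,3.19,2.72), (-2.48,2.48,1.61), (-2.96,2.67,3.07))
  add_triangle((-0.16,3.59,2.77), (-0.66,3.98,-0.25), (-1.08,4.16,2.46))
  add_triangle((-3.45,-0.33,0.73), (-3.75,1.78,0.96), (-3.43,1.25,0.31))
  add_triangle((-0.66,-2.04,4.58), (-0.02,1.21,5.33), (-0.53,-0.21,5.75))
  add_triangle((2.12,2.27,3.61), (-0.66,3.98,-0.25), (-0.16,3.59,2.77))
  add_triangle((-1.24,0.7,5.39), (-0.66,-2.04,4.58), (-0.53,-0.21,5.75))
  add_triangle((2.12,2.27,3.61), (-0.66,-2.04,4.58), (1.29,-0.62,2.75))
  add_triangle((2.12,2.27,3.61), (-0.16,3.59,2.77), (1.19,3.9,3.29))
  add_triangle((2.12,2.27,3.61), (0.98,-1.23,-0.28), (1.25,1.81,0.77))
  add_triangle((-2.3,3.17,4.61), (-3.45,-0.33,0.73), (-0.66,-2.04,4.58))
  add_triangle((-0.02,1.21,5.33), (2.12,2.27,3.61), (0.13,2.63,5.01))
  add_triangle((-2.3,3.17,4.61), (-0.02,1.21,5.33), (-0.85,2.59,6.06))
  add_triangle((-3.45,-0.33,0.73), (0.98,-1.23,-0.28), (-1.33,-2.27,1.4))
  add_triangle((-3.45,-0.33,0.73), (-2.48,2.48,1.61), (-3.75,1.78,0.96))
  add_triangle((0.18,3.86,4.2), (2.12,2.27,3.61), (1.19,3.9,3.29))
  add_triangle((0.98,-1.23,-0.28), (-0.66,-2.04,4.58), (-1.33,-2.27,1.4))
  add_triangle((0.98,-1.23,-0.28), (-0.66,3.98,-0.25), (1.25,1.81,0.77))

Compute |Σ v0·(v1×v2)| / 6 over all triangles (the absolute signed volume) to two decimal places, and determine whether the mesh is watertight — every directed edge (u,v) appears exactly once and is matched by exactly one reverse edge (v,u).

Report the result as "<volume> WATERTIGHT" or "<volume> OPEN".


89.74 WATERTIGHT

Per-triangle v0·(v1×v2)/6:
  t1: +1.0437
  t2: +1.4590
  t3: +0.4032
  t4: +1.2823
  t5: +2.1777
  t6: +0.2929
  t7: +2.0338
  t8: +2.0244
  t9: +2.7130
  t10: +0.9378
  t11: +5.0088
  t12: +1.2574
  t13: -0.7866
  t14: +1.8252
  t15: +2.1268
  t16: +0.8666
  t17: +4.1995
  t18: +1.1545
  t19: +0.4457
  t20: +1.9367
  t21: +3.3627
  t22: +0.3372
  t23: +0.7658
  t24: +2.3953
  t25: +0.9046
  t26: +0.6696
  t27: +0.4039
  t28: +1.9583
  t29: +3.2994
  t30: +2.0265
  t31: +0.4655
  t32: +0.8800
  t33: +1.4055
  t34: +2.3892
  t35: -0.5347
  t36: +0.3596
  t37: +1.5611
  t38: +0.6624
  t39: +0.5256
  t40: +3.8768
  t41: +1.5382
  t42: +3.7726
  t43: -1.1434
  t44: +1.4188
  t45: +13.3423
  t46: +2.6373
  t47: +0.9018
  t48: +0.9409
  t49: +1.0744
  t50: +1.9749
  t51: +2.3476
  t52: +0.8223
Σ = +89.7442 → |volume| = 89.74

Directed edges: 156 total, each appears once with its reverse present → watertight.


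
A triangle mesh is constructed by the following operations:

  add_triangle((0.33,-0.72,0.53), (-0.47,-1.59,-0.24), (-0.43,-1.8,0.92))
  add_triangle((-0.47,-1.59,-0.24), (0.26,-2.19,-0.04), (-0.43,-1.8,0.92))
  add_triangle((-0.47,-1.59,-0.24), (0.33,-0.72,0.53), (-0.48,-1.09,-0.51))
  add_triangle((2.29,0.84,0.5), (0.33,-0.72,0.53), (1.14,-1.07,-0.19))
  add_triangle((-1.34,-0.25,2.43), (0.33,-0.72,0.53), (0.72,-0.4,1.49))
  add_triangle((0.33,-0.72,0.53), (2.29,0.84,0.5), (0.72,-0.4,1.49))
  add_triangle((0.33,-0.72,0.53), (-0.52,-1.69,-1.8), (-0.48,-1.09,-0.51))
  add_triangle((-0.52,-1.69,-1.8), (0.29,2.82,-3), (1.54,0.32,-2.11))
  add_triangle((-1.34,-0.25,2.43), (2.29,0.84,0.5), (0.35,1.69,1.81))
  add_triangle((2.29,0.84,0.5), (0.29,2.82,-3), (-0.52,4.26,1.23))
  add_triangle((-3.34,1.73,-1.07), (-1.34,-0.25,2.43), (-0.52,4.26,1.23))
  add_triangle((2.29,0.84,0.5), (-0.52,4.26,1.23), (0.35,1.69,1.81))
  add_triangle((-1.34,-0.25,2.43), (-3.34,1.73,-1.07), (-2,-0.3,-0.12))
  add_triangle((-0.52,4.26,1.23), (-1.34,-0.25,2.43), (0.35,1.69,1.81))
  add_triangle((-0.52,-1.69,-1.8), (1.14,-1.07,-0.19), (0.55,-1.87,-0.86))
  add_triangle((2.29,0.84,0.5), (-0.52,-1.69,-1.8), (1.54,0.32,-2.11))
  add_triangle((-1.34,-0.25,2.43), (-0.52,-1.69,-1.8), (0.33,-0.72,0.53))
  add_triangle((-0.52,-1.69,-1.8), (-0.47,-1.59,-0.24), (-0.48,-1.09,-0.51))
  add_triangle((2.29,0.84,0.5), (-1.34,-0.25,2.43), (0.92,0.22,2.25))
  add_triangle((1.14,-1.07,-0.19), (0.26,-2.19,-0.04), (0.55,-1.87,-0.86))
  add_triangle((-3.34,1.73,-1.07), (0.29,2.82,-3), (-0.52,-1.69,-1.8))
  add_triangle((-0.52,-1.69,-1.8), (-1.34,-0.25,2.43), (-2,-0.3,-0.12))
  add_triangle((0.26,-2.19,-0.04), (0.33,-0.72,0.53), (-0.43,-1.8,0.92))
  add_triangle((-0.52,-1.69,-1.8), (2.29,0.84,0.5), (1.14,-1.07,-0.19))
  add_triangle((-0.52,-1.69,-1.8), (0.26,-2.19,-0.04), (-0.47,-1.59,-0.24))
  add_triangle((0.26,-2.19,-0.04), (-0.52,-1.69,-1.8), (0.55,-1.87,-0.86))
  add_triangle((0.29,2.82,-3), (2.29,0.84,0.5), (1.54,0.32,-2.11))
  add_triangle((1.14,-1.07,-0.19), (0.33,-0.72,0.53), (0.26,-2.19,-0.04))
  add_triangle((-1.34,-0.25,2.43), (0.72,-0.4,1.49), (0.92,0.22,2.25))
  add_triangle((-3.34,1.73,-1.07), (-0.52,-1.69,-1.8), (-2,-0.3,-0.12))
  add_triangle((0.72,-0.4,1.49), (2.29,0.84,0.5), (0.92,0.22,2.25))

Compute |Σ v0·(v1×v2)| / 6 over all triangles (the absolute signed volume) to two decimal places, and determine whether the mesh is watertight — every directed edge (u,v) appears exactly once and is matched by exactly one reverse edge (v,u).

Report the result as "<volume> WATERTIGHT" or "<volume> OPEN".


Per-triangle v0·(v1×v2)/6:
  t1: -0.1541
  t2: +0.2787
  t3: -0.0230
  t4: +0.4010
  t5: +0.3533
  t6: +0.3118
  t7: -0.1540
  t8: +2.8364
  t9: +1.4629
  t10: +6.5952
  t11: +7.0858
  t12: +2.1441
  t13: +1.8527
  t14: +2.2747
  t15: +0.1673
  t16: +1.2422
  t17: +0.8802
  t18: +0.0627
  t19: +0.3110
  t20: +0.2849
  t21: +6.0741
  t22: +1.3778
  t23: +0.2127
  t24: +0.7067
  t25: +0.3699
  t26: +0.4290
  t27: +2.8199
  t28: +0.2160
  t29: +0.4978
  t30: +1.7827
  t31: +0.4596
Σ = +43.1600 → |volume| = 43.16

Directed edges: 93 total; 3 unmatched, e.g. (0.29,2.82,-3)→(-0.52,4.26,1.23) → open.

43.16 OPEN


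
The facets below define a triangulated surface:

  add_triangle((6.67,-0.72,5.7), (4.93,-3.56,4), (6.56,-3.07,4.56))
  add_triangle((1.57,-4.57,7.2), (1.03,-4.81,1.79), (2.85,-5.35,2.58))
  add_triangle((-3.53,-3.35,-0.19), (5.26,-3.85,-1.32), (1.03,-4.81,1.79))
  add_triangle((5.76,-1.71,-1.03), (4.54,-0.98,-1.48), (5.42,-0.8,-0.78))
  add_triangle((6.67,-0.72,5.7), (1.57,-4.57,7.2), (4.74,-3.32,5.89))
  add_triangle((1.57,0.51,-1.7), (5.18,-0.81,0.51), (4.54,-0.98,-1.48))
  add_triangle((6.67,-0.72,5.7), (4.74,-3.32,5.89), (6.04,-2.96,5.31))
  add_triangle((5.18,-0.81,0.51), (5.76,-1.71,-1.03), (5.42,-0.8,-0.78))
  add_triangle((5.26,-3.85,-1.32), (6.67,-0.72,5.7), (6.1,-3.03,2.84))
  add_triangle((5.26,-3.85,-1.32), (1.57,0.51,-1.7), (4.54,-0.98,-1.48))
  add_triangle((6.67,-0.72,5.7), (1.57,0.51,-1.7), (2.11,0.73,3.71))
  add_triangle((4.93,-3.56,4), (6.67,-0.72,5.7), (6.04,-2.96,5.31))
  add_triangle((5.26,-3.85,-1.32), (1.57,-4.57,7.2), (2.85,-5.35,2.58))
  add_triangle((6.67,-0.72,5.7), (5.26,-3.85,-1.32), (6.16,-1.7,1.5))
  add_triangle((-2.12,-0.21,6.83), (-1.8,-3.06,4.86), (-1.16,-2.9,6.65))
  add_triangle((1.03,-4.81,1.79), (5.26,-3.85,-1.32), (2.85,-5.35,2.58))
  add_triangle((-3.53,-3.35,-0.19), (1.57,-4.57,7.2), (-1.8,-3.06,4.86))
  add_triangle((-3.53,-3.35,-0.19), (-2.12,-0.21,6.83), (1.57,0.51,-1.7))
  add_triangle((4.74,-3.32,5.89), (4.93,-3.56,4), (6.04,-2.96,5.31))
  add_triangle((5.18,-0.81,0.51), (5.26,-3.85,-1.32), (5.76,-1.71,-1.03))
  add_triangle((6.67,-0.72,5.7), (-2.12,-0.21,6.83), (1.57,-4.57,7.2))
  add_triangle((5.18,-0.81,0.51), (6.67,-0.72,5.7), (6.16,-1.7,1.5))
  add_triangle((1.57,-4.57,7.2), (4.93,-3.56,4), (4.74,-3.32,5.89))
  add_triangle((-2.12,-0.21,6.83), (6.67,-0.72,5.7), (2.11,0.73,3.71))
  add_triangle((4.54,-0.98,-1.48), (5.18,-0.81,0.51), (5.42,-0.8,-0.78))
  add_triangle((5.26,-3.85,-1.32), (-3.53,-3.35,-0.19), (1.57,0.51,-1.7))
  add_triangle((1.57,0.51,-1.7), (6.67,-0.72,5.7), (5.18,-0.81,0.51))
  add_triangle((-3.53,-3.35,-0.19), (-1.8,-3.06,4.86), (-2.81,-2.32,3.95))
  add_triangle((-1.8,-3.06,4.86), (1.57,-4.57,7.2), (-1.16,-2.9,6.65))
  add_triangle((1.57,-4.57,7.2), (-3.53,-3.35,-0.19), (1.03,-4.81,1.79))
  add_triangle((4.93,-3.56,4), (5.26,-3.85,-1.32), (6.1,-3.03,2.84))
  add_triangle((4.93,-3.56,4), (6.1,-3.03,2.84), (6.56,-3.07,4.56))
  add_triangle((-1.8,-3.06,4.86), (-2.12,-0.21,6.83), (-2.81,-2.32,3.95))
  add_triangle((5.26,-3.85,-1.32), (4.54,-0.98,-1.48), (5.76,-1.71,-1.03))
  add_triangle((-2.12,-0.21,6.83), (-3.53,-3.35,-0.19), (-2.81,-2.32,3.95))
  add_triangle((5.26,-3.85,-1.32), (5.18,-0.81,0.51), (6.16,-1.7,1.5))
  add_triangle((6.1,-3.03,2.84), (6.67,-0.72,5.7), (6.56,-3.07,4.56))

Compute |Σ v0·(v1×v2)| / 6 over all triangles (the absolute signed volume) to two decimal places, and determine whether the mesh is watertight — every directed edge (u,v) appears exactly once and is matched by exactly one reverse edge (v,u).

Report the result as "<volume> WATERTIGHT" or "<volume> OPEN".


Per-triangle v0·(v1×v2)/6:
  t1: +2.9614
  t2: +7.2346
  t3: +14.4816
  t4: +0.5858
  t5: +9.2915
  t6: +1.6893
  t7: +4.2560
  t8: +0.9834
  t9: +6.6725
  t10: +2.1871
  t11: +4.6789
  t12: +1.0461
  t13: +11.8474
  t14: +7.0434
  t15: +3.8899
  t16: +5.8557
  t17: +12.0137
  t18: -2.1117
  t19: +2.3195
  t20: +2.8903
  t21: +39.4165
  t22: +3.4570
  t23: +6.2722
  t24: +10.1312
  t25: -0.3854
  t26: +8.3586
  t27: +3.8066
  t28: +4.2728
  t29: +4.4554
  t30: +18.0439
  t31: +6.4020
  t32: +2.0278
  t33: +4.5184
  t34: +1.6018
  t35: +2.9313
  t36: +3.5044
  t37: +3.4727
Σ = +222.1035 → |volume| = 222.10

Directed edges: 111 total; 9 unmatched, e.g. (1.57,0.51,-1.7)→(2.11,0.73,3.71) → open.

222.10 OPEN


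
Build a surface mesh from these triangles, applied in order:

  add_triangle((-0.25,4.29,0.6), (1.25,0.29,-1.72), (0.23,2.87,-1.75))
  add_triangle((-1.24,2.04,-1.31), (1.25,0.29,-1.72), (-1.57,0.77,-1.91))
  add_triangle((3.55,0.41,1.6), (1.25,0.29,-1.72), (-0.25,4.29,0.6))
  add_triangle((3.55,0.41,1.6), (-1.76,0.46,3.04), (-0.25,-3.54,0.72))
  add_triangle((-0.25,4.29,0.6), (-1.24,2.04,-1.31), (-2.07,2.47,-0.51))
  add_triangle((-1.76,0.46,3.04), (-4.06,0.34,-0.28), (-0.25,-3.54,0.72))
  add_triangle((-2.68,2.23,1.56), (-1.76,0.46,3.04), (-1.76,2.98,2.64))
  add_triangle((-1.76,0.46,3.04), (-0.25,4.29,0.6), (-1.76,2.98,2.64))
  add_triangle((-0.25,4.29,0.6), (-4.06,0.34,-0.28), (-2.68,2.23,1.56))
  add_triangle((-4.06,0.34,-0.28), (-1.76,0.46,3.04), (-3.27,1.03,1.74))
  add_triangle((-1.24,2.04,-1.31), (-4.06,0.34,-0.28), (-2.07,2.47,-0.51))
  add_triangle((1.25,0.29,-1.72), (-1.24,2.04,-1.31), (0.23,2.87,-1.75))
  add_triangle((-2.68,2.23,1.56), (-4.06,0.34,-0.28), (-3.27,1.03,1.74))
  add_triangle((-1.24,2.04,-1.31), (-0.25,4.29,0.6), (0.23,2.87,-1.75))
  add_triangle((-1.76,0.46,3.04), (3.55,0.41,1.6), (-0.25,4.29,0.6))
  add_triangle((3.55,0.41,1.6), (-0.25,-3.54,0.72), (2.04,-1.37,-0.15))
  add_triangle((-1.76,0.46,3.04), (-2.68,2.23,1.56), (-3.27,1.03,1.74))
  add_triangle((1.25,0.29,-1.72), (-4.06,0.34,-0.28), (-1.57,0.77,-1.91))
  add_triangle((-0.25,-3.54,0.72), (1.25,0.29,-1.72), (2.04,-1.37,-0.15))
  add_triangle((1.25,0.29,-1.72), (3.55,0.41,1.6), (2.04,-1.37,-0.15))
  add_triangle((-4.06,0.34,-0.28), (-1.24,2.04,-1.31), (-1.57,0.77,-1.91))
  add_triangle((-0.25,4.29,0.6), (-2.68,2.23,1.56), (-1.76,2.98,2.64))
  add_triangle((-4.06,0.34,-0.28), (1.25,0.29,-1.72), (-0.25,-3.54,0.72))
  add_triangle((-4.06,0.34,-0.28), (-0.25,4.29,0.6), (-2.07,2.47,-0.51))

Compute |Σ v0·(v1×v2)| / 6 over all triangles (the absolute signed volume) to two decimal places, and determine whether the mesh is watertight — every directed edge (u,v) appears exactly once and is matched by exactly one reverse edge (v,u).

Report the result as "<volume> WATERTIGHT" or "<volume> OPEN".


69.86 WATERTIGHT

Per-triangle v0·(v1×v2)/6:
  t1: +1.4488
  t2: +1.2611
  t3: +5.8962
  t4: +8.2900
  t5: +1.5112
  t6: +7.7735
  t7: +2.0892
  t8: +0.6200
  t9: +4.2027
  t10: +1.2018
  t11: +1.4218
  t12: +1.0748
  t13: +1.7746
  t14: +2.1777
  t15: +9.5155
  t16: +3.0127
  t17: +1.5956
  t18: +0.2992
  t19: +1.7831
  t20: +2.2613
  t21: +1.8314
  t22: +2.6379
  t23: +4.1553
  t24: +2.0201
Σ = +69.8556 → |volume| = 69.86

Directed edges: 72 total, each appears once with its reverse present → watertight.


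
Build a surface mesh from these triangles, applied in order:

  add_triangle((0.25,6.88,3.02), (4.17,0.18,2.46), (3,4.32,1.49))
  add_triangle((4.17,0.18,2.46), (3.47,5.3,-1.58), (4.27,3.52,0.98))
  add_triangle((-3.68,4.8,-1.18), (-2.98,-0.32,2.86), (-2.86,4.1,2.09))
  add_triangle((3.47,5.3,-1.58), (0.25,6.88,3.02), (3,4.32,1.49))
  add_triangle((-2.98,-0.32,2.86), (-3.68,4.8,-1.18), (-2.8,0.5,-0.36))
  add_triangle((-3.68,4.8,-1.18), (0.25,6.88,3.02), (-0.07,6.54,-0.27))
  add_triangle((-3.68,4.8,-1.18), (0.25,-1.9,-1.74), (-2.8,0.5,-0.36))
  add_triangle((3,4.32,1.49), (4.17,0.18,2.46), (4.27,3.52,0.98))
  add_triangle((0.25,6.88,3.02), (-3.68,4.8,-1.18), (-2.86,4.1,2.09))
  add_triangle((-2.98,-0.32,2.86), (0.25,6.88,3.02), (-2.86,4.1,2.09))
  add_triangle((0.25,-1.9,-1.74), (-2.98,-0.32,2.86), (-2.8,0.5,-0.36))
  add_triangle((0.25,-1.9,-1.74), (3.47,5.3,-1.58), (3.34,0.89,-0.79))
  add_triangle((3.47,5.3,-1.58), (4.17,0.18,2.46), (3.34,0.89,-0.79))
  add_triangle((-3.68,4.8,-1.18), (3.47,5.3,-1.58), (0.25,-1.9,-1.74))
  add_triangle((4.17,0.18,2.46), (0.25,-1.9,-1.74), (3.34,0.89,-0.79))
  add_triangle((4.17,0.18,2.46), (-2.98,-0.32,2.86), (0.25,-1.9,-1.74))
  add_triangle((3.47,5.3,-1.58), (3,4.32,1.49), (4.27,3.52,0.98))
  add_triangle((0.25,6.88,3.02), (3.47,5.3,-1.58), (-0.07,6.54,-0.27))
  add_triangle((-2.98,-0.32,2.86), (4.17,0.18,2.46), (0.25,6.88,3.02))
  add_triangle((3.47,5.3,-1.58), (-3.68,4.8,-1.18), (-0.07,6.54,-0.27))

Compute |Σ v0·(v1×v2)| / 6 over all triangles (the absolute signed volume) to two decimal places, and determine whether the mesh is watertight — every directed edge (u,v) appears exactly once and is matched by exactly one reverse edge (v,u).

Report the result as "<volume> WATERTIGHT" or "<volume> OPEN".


Per-triangle v0·(v1×v2)/6:
  t1: +9.7016
  t2: +2.8999
  t3: +8.6239
  t4: +11.2082
  t5: +5.9890
  t6: +12.7218
  t7: +4.0382
  t8: +3.8335
  t9: +12.6241
  t10: +9.3644
  t11: +3.5127
  t12: +4.9251
  t13: +8.0003
  t14: +13.5688
  t15: +4.6441
  t16: +6.3837
  t17: +4.5150
  t18: +13.1813
  t19: +22.4288
  t20: +9.1581
Σ = +171.3227 → |volume| = 171.32

Directed edges: 60 total, each appears once with its reverse present → watertight.

171.32 WATERTIGHT


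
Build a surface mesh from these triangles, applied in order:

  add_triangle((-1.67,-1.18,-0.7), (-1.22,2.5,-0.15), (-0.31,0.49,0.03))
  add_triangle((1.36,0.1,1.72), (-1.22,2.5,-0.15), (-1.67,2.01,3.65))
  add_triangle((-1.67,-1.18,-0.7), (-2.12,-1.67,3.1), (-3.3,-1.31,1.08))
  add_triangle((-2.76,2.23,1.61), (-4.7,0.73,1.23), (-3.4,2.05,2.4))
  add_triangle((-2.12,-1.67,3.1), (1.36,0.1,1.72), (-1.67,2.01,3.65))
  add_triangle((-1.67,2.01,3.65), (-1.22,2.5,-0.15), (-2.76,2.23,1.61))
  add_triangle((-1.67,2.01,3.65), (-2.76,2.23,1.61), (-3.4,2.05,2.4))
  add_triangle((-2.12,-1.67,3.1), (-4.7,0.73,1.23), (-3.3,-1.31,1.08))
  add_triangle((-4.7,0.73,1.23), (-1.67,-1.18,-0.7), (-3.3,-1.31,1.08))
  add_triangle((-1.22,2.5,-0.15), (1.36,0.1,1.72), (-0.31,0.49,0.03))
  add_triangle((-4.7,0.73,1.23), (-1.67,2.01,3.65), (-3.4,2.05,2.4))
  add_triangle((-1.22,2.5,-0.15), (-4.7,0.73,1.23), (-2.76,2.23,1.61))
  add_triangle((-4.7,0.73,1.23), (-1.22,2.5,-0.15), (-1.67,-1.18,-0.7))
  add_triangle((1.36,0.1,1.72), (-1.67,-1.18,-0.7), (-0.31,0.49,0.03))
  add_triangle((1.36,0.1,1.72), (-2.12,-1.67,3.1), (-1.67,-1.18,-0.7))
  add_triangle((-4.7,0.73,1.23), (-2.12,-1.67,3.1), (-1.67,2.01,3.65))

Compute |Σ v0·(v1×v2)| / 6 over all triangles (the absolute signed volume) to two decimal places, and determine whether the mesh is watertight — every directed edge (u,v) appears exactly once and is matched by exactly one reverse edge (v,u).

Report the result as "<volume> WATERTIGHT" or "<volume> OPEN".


33.69 WATERTIGHT

Per-triangle v0·(v1×v2)/6:
  t1: -0.0783
  t2: +2.7089
  t3: +1.2522
  t4: +1.0727
  t5: +4.7724
  t6: +2.1258
  t7: +0.9847
  t8: +3.2948
  t9: +1.8673
  t10: -0.0858
  t11: +1.7594
  t12: +2.2688
  t13: +2.5871
  t14: -0.2653
  t15: +0.9007
  t16: +8.5221
Σ = +33.6874 → |volume| = 33.69

Directed edges: 48 total, each appears once with its reverse present → watertight.


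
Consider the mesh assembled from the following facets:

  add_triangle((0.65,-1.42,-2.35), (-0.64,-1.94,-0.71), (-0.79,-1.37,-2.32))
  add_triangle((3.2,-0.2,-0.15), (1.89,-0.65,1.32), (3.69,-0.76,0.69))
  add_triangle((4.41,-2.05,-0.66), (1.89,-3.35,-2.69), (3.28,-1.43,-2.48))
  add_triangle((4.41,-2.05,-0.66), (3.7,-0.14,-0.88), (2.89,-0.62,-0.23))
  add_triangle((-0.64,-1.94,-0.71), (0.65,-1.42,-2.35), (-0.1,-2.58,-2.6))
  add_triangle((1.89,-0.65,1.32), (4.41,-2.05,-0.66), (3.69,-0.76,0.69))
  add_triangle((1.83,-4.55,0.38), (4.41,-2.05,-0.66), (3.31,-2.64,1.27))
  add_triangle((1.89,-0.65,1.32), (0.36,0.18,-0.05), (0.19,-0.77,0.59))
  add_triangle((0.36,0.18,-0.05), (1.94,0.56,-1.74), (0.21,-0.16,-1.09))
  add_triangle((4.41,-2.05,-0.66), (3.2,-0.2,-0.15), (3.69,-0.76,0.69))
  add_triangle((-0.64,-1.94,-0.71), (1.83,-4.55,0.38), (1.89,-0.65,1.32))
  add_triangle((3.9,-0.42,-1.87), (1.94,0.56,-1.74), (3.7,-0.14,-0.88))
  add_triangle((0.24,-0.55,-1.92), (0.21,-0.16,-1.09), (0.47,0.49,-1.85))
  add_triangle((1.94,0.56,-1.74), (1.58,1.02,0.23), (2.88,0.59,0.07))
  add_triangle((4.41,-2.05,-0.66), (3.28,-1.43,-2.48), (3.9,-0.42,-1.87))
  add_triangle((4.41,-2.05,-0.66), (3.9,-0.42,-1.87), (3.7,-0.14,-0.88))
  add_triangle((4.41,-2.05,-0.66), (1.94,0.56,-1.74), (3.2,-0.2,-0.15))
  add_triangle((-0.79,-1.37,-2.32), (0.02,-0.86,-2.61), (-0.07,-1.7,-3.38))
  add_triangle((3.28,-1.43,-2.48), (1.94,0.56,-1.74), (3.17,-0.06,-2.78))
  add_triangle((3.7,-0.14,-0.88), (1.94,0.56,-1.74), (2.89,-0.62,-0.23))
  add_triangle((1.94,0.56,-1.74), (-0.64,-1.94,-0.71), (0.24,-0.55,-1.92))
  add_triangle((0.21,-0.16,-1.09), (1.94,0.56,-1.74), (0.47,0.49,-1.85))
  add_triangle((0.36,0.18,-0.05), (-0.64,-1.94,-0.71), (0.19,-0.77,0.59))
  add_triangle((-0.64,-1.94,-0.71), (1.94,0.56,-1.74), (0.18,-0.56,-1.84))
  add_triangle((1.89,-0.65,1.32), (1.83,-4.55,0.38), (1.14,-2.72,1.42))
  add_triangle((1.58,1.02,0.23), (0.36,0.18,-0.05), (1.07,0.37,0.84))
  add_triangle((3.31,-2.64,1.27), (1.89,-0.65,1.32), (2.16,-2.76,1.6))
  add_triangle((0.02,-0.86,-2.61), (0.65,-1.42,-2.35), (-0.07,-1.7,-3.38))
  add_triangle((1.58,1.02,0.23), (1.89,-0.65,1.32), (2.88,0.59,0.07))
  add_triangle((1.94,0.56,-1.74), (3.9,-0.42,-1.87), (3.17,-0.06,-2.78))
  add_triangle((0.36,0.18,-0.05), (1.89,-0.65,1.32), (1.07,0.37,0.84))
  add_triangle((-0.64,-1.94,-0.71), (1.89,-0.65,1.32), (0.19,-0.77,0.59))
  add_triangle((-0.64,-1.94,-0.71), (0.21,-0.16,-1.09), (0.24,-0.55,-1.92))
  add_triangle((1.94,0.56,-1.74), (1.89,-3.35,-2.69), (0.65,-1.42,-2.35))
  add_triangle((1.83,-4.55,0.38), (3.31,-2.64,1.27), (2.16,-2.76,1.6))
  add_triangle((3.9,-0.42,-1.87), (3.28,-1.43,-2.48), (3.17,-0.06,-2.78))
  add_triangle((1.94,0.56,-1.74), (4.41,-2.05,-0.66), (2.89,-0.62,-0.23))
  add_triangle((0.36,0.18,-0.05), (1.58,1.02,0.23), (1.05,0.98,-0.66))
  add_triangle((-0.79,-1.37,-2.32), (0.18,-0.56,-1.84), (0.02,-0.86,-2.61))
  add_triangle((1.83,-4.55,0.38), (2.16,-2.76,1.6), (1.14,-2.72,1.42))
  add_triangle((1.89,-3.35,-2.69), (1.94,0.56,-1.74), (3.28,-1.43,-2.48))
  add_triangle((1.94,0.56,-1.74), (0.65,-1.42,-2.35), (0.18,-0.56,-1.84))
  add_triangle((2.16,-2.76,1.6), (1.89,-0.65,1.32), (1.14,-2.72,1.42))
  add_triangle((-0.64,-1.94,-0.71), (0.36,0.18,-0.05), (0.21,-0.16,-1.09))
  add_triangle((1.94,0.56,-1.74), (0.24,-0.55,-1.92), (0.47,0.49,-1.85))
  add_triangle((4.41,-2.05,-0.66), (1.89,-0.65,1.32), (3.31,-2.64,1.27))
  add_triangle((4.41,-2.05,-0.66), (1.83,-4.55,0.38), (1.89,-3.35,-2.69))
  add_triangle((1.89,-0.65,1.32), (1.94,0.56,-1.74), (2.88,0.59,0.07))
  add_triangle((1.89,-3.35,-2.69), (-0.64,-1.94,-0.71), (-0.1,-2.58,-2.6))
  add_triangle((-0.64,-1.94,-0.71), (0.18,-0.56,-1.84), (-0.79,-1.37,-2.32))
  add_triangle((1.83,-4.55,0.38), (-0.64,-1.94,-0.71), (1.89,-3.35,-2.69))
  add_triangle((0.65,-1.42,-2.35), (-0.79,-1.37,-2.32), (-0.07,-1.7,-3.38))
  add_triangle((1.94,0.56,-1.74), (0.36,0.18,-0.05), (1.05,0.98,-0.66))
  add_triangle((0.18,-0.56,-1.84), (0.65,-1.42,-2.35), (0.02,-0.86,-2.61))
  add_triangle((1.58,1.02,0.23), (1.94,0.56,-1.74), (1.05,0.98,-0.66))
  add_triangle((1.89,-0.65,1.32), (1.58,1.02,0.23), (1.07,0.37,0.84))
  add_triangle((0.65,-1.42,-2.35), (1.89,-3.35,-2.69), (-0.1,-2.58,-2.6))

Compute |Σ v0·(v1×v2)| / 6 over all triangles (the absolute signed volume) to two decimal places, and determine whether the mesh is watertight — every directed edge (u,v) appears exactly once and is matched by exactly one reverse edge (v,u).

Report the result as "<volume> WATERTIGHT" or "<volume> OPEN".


Per-triangle v0·(v1×v2)/6:
  t1: +0.8577
  t2: +0.1529
  t3: +3.7808
  t4: +0.4087
  t5: -0.1543
  t6: +0.9167
  t7: +4.2707
  t8: -0.0231
  t9: +0.0027
  t10: +0.9446
  t11: +0.2863
  t12: +0.5829
  t13: -0.0124
  t14: +0.6123
  t15: +1.9469
  t16: +1.1597
  t17: +1.7253
  t18: +0.1807
  t19: -0.0970
  t20: -0.2240
  t21: +0.7104
  t22: -0.2052
  t23: -0.1014
  t24: -0.6986
  t25: -1.4290
  t26: -0.0181
  t27: +0.7052
  t28: +0.1881
  t29: +0.5212
  t30: +0.4816
  t31: -0.0789
  t32: +0.3695
  t33: -0.0055
  t34: +1.7085
  t35: +1.4992
  t36: +1.0478
  t37: -0.9884
  t38: -0.0194
  t39: -0.0274
  t40: +0.9019
  t41: +1.3463
  t42: +0.5229
  t43: +0.3293
  t44: -0.0904
  t45: +0.4813
  t46: +1.5941
  t47: +7.7328
  t48: +0.7903
  t49: +1.2480
  t50: -0.3932
  t51: +3.5574
  t52: +0.1794
  t53: -0.0528
  t54: +0.0593
  t55: +0.3091
  t56: +0.2487
  t57: +1.0061
Σ = +40.7486 → |volume| = 40.75

Directed edges: 171 total; 3 unmatched, e.g. (3.2,-0.2,-0.15)→(1.89,-0.65,1.32) → open.

40.75 OPEN


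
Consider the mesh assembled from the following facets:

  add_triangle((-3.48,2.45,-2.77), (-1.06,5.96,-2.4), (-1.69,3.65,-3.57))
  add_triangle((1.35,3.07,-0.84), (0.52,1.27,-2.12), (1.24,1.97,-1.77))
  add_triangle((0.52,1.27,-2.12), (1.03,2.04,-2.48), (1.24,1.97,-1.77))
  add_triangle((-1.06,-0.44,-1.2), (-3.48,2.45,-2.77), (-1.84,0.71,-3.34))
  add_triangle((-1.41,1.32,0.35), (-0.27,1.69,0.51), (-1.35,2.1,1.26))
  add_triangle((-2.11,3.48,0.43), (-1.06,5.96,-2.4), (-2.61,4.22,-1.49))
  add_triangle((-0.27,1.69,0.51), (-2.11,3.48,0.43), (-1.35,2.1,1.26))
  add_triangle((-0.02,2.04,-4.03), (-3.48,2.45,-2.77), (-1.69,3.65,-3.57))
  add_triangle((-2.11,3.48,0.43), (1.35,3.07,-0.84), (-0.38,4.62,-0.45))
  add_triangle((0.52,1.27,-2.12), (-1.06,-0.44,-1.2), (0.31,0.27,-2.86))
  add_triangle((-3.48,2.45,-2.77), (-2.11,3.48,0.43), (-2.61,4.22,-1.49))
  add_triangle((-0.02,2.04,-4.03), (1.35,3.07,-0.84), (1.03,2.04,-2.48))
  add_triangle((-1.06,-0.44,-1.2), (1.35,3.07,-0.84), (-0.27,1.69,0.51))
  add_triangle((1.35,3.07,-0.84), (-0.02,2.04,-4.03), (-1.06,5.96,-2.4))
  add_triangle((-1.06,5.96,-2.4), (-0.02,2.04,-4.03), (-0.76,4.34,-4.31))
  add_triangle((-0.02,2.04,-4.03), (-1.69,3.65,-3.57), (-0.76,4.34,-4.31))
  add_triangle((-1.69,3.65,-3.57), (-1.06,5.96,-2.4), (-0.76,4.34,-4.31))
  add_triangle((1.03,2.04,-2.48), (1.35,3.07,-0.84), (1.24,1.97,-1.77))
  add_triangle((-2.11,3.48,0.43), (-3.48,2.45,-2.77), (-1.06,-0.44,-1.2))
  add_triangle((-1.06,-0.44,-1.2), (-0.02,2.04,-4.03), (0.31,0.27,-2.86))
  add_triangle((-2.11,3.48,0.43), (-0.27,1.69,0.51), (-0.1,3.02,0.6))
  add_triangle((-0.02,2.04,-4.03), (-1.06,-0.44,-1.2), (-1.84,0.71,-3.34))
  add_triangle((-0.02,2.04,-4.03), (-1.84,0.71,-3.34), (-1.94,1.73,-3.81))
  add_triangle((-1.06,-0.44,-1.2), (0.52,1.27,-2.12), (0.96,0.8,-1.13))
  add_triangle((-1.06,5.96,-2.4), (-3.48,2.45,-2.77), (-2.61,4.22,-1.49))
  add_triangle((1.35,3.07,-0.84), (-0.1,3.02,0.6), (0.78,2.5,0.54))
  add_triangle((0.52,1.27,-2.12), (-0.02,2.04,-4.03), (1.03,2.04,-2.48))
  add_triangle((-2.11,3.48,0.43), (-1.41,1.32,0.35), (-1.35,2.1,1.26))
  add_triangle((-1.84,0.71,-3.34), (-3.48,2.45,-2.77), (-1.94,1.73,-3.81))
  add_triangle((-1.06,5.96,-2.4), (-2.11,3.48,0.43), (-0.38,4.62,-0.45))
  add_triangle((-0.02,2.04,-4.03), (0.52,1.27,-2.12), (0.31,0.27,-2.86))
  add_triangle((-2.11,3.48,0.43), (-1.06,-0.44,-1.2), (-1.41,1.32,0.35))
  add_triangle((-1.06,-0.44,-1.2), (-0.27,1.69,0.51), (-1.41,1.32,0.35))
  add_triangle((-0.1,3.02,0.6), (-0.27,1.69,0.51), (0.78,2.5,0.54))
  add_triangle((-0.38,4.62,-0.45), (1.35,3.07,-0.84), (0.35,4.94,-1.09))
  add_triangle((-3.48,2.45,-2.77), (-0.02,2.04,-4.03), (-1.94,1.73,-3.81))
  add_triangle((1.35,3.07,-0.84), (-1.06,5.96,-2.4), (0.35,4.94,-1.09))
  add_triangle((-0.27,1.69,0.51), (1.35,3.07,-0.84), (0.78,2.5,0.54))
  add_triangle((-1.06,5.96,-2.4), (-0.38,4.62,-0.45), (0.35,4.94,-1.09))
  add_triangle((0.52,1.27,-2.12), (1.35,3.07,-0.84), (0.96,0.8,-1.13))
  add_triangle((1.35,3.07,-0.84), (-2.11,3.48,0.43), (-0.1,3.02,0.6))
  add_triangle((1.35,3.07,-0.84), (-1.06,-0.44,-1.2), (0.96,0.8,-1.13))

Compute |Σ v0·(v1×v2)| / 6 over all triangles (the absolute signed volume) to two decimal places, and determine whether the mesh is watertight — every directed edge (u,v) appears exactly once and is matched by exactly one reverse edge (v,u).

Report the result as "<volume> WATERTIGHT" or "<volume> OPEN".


Per-triangle v0·(v1×v2)/6:
  t1: +4.5071
  t2: -0.3632
  t3: +0.0223
  t4: +1.1694
  t5: -0.2253
  t6: +3.0726
  t7: +0.4513
  t8: +3.1135
  t9: +0.1892
  t10: -0.5304
  t11: +2.2354
  t12: +1.1379
  t13: -1.1156
  t14: +6.1778
  t15: +0.8347
  t16: +1.5100
  t17: +2.6740
  t18: +0.2838
  t19: +1.0393
  t20: +1.0619
  t21: +0.2031
  t22: +0.5885
  t23: +1.0222
  t24: +0.2207
  t25: +3.9271
  t26: +0.6613
  t27: +0.1418
  t28: +0.3455
  t29: +1.1655
  t30: +2.8925
  t31: +0.4625
  t32: +0.5489
  t33: -0.3451
  t34: +0.0803
  t35: +0.4362
  t36: +1.8145
  t37: +1.2101
  t38: -0.4756
  t39: +1.3267
  t40: +0.5695
  t41: +1.6468
  t42: -0.8149
Σ = +44.8736 → |volume| = 44.87

Directed edges: 126 total, each appears once with its reverse present → watertight.

44.87 WATERTIGHT


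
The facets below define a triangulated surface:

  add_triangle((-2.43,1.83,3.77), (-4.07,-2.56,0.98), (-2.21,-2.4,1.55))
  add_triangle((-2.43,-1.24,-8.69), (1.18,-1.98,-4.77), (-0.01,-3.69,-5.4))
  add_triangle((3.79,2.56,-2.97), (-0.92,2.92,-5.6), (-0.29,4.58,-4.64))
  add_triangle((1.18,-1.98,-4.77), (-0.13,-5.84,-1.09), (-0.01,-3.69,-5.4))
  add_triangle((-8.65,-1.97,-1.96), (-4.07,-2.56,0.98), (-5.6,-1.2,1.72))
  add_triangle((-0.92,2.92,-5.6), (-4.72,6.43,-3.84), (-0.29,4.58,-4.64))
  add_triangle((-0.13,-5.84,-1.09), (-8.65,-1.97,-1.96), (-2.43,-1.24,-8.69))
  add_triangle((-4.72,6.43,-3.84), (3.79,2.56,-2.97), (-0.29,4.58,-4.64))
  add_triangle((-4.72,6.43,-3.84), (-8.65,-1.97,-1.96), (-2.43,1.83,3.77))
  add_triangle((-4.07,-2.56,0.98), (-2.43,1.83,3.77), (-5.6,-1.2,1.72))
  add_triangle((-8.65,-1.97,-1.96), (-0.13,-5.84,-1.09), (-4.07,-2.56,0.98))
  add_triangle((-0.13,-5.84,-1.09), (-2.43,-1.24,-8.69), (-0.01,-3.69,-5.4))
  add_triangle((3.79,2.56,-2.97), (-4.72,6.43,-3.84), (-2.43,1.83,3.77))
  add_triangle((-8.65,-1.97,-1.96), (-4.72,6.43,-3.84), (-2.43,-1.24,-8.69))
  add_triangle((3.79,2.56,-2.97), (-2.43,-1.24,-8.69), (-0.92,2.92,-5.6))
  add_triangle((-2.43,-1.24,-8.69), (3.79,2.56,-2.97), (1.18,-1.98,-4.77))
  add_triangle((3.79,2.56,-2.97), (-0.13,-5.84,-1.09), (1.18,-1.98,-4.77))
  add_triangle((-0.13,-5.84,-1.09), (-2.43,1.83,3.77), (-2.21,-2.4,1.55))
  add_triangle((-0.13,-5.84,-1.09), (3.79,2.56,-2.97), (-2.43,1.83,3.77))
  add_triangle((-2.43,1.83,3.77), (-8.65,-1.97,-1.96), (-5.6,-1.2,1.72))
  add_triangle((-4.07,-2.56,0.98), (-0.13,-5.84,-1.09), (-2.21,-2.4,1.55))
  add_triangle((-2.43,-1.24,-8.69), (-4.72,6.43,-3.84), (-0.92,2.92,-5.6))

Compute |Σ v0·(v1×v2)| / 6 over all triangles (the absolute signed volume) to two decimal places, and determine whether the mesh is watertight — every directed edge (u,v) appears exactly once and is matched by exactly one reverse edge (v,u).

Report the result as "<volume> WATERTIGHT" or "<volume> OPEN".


Per-triangle v0·(v1×v2)/6:
  t1: +4.5007
  t2: +7.8065
  t3: +8.1808
  t4: +5.3042
  t5: +7.2436
  t6: +10.1976
  t7: +67.1311
  t8: +6.8282
  t9: +56.2672
  t10: +4.1707
  t11: +18.4311
  t12: +11.6105
  t13: +27.8660
  t14: +90.8076
  t15: +22.0968
  t16: +19.5590
  t17: +11.8810
  t18: +2.3918
  t19: +4.1657
  t20: +9.8007
  t21: +4.7439
  t22: +26.1683
Σ = +427.1530 → |volume| = 427.15

Directed edges: 66 total, each appears once with its reverse present → watertight.

427.15 WATERTIGHT


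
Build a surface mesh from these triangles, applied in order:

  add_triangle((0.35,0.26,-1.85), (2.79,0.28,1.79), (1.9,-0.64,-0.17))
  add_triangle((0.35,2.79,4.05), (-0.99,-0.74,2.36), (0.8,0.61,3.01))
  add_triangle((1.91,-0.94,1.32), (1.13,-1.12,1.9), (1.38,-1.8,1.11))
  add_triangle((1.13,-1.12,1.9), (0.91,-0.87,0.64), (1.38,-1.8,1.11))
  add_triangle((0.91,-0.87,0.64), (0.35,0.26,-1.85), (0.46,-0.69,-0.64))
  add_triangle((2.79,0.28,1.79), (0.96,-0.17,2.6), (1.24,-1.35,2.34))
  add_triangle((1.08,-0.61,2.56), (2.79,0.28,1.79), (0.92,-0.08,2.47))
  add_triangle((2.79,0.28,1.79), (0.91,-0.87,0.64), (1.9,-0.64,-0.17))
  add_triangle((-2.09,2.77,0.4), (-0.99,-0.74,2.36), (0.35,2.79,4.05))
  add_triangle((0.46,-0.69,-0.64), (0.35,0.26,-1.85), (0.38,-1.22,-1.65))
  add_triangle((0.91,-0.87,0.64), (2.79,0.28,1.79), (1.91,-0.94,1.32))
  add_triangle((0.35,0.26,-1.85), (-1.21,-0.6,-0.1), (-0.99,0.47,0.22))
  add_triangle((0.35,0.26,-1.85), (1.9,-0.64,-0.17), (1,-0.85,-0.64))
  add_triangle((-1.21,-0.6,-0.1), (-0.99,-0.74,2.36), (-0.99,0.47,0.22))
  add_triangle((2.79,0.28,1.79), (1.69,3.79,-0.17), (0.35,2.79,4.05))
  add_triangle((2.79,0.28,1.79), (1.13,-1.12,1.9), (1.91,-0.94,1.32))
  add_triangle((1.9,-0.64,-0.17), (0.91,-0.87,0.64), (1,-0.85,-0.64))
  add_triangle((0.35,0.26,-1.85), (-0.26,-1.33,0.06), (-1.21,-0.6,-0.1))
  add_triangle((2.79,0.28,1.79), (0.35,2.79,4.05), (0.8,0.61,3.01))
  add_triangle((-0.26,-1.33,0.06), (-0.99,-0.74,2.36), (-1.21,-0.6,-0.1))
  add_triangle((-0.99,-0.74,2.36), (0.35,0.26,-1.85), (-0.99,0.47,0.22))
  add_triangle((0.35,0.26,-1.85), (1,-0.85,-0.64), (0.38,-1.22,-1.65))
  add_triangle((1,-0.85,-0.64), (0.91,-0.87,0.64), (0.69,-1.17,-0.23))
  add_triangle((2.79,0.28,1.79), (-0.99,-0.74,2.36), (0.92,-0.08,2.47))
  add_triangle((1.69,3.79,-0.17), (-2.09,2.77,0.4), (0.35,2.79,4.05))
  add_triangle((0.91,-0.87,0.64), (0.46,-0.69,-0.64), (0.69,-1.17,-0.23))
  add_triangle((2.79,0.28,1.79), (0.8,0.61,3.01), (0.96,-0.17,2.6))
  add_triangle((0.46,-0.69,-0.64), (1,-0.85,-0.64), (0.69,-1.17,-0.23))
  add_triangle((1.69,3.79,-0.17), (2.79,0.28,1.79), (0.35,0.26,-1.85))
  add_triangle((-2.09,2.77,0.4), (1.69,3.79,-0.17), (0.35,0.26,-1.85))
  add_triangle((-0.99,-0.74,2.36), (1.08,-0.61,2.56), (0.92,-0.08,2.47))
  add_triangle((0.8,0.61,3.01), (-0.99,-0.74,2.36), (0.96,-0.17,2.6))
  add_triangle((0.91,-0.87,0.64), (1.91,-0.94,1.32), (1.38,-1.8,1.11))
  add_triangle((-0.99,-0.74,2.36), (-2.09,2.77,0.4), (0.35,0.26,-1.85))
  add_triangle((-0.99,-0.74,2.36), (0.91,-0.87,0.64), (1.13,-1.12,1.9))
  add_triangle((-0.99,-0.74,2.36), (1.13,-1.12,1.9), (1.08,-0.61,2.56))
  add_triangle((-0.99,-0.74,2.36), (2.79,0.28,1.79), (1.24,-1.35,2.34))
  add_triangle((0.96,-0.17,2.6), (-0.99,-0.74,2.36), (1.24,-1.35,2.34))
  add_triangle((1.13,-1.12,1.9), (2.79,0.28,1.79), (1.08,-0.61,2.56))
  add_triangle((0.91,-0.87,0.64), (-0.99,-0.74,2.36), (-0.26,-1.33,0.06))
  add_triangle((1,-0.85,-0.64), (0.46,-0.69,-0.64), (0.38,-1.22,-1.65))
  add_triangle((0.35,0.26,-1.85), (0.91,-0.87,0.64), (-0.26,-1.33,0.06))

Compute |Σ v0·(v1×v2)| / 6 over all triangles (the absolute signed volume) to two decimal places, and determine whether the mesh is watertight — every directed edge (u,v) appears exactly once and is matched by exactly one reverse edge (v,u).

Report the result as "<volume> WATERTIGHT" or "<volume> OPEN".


44.49 WATERTIGHT

Per-triangle v0·(v1×v2)/6:
  t1: +0.9466
  t2: +2.0416
  t3: +0.3712
  t4: -0.0797
  t5: -0.1664
  t6: +1.1690
  t7: +0.4783
  t8: +0.6426
  t9: +5.4030
  t10: -0.1354
  t11: +0.0127
  t12: +0.3694
  t13: +0.3614
  t14: +0.4883
  t15: +8.0468
  t16: +0.5641
  t17: +0.2155
  t18: +0.4537
  t19: +2.2561
  t20: +0.5874
  t21: -0.2033
  t22: +0.3738
  t23: +0.1155
  t24: -0.3200
  t25: +8.4734
  t26: -0.0474
  t27: +0.7979
  t28: +0.0442
  t29: +3.3613
  t30: +3.7837
  t31: +0.4401
  t32: +0.7298
  t33: +0.0170
  t34: +0.7272
  t35: +0.2643
  t36: +0.5902
  t37: -1.5934
  t38: +1.0609
  t39: +0.6783
  t40: +0.6696
  t41: +0.0184
  t42: +0.4800
Σ = +44.4878 → |volume| = 44.49

Directed edges: 126 total, each appears once with its reverse present → watertight.
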